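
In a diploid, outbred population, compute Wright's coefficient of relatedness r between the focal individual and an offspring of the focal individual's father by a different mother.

Each parent–offspring link contributes a factor of 1/2, and independent paths through distinct common ancestors add.
Half-sibs share one parent — one path of length 2: r = (1/2)^2 = 1/4.

0.25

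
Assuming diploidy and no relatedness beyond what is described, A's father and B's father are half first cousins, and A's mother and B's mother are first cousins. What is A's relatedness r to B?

Relatedness sums over independent paths through distinct common ancestors.
A and B are related in two ways: half second cousins through their fathers (r = 1/64) and second cousins through their mothers (r = 1/32).
r = 1/64 + 1/32 = 3/64 = 0.046875.

0.046875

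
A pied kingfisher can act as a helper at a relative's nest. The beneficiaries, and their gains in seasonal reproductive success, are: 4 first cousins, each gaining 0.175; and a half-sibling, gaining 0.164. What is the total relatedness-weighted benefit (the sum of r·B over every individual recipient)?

r to a first cousin = 0.125 (first cousins share one grandparent pair — two paths of length 4: r = 2·(1/2)^4 = 1/8).
r to a half-sibling = 0.25 (half-sibs share one parent — one path of length 2: r = (1/2)^2 = 1/4).
Summing one r·B term per recipient: 4·0.125·0.175 + 1·0.25·0.164 = 0.1285.

0.1285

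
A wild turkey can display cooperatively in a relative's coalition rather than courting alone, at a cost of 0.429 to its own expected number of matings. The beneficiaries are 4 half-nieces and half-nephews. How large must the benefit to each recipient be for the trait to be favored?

0.858

r to a half-niece or half-nephew = 0.125 (half-aunt/uncle↔niece/nephew: one path of length 3: r = (1/2)^3 = 1/8).
Hamilton's rule with n recipients of equal r: n·r·B > C, so B > C/(n·r) = 0.429/(4·0.125) = 0.858.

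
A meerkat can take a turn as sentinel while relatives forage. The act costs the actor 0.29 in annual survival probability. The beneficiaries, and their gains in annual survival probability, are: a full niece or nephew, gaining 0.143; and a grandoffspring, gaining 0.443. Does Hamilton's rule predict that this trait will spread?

Hamilton's rule: the trait is favored when the sum of r·B over every recipient exceeds the actor's cost C.
r to a full niece or nephew = 0.25 (full aunt/uncle↔niece/nephew: two paths of length 3 through the shared grandparent pair: r = 2·(1/2)^3 = 1/4).
r to a grandoffspring = 1/4 (two parent–offspring links: r = (1/2)^2 = 1/4).
Summing one r·B term per recipient: 1·0.25·0.143 + 1·0.25·0.443 = 0.1465.
0.1465 < 0.29: the indirect benefit is less than the cost.

No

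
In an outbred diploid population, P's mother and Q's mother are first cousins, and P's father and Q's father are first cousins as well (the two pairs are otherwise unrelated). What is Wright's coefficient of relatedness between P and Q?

0.0625

With two independent routes of shared ancestry, r is the sum of the two contributions.
P and Q are related in two ways: second cousins through their mothers (r = 1/32) and second cousins through their fathers (r = 1/32).
r = 1/32 + 1/32 = 1/16 = 0.0625.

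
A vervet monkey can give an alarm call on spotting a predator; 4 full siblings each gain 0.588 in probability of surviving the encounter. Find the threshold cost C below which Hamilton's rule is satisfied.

1.176

r to a full sibling = 0.5 (full sibs share both parents — two paths of length 2: r = 2·(1/2)^2 = 1/2).
Hamilton's rule: n·r·B > C, so the trait is favored while C < n·r·B = 4·0.5·0.588 = 1.176.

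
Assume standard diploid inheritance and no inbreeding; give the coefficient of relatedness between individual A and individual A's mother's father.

0.25

Each parent–offspring link contributes a factor of 1/2, and independent paths through distinct common ancestors add.
Two parent–offspring links: r = (1/2)^2 = 1/4.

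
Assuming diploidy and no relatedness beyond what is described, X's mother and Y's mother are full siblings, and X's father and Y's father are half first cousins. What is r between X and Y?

0.140625

Wright's path rule: contributions from independent ancestry routes add.
X and Y are related in two ways: first cousins through their mothers (r = 1/8) and half second cousins through their fathers (r = 1/64).
r = 1/8 + 1/64 = 0.140625.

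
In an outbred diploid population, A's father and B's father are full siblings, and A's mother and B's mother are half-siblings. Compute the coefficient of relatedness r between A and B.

With two independent routes of shared ancestry, r is the sum of the two contributions.
A and B are related in two ways: first cousins through their fathers (r = 1/8) and half first cousins through their mothers (r = 1/16).
r = 1/8 + 1/16 = 0.1875.

0.1875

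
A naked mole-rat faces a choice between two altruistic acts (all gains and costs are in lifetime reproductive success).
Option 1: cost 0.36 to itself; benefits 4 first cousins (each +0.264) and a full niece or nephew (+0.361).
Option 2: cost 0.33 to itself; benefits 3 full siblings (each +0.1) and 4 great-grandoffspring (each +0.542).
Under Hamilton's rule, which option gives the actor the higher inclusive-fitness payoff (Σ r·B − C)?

Option 2

Option 1: r to a first cousin = 0.125.
Option 1: r to a full niece or nephew = 0.25.
Option 1: Σ r·B − C = (4·0.125·0.264 + 1·0.25·0.361) − 0.36 = -0.13775.
Option 2: r to a full sibling = 0.5.
Option 2: r to a great-grandoffspring = 0.125.
Option 2: Σ r·B − C = (3·0.5·0.1 + 4·0.125·0.542) − 0.33 = 0.091.
Option 2 has the higher net inclusive-fitness payoff.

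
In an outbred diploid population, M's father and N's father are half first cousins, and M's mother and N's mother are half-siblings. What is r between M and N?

Relatedness sums over independent paths through distinct common ancestors.
M and N are related in two ways: half second cousins through their fathers (r = 1/64) and half first cousins through their mothers (r = 1/16).
r = 1/64 + 1/16 = 5/64 = 0.078125.

0.078125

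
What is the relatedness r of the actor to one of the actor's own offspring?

0.5

Each parent–offspring link contributes a factor of 1/2, and independent paths through distinct common ancestors add.
One parent–offspring link: r = (1/2)^1 = 1/2.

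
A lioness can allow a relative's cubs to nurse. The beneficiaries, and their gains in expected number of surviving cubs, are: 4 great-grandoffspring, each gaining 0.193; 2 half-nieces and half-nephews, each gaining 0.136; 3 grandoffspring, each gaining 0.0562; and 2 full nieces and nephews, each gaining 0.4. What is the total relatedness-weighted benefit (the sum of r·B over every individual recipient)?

r to a great-grandoffspring = 0.125 (three parent–offspring links: r = (1/2)^3 = 1/8).
r to a half-niece or half-nephew = 0.125 (half-aunt/uncle↔niece/nephew: one path of length 3: r = (1/2)^3 = 1/8).
r to a grandoffspring = 1/4 (two parent–offspring links: r = (1/2)^2 = 1/4).
r to a full niece or nephew = 0.25 (full aunt/uncle↔niece/nephew: two paths of length 3 through the shared grandparent pair: r = 2·(1/2)^3 = 1/4).
Summing one r·B term per recipient: 4·0.125·0.193 + 2·0.125·0.136 + 3·0.25·0.0562 + 2·0.25·0.4 = 0.37265.

0.37265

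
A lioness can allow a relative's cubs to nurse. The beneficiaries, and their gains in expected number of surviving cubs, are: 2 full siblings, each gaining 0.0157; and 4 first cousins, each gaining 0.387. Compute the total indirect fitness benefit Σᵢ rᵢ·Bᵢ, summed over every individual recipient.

0.2092

r to a full sibling = 0.5 (full sibs share both parents — two paths of length 2: r = 2·(1/2)^2 = 1/2).
r to a first cousin = 0.125 (first cousins share one grandparent pair — two paths of length 4: r = 2·(1/2)^4 = 1/8).
Summing one r·B term per recipient: 2·0.5·0.0157 + 4·0.125·0.387 = 0.2092.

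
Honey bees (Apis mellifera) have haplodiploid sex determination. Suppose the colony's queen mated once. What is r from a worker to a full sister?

Haplodiploid full sisters inherit their father's entire haploid genome identically (contributing 1/2) and on average half of their mother's contribution (1/2 · 1/2 = 1/4); r = 1/2 + 1/4 = 3/4.

0.75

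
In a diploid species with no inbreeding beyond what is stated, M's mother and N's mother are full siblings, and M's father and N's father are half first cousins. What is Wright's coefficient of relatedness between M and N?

Independent pedigree routes through distinct common ancestors add.
M and N are related in two ways: first cousins through their mothers (r = 1/8) and half second cousins through their fathers (r = 1/64).
r = 1/8 + 1/64 = 0.140625.

0.140625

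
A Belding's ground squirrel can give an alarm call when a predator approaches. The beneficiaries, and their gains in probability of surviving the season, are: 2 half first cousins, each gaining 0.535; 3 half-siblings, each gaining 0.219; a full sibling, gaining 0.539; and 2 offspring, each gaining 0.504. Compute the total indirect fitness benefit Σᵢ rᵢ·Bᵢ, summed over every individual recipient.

1.004625

r to a half first cousin = 0.0625 (half first cousins share one grandparent — one path of length 4: r = (1/2)^4 = 1/16).
r to a half-sibling = 1/4 (half-sibs share one parent — one path of length 2: r = (1/2)^2 = 1/4).
r to a full sibling = 1/2 (full sibs share both parents — two paths of length 2: r = 2·(1/2)^2 = 1/2).
r to an offspring = 1/2 (one parent–offspring link: r = (1/2)^1 = 1/2).
Summing one r·B term per recipient: 2·0.0625·0.535 + 3·0.25·0.219 + 1·0.5·0.539 + 2·0.5·0.504 = 1.004625.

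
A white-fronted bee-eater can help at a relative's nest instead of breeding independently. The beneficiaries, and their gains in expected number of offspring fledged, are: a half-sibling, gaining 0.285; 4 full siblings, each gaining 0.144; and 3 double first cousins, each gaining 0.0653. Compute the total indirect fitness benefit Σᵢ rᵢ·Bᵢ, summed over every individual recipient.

0.408225

r to a half-sibling = 0.25 (half-sibs share one parent — one path of length 2: r = (1/2)^2 = 1/4).
r to a full sibling = 0.5 (full sibs share both parents — two paths of length 2: r = 2·(1/2)^2 = 1/2).
r to a double first cousin = 1/4 (double first cousins share both grandparent pairs — four paths of length 4: r = 4·(1/2)^4 = 1/4).
Summing one r·B term per recipient: 1·0.25·0.285 + 4·0.5·0.144 + 3·0.25·0.0653 = 0.408225.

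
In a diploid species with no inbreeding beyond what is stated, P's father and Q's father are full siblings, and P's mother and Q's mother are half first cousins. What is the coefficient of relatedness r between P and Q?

With two independent routes of shared ancestry, r is the sum of the two contributions.
P and Q are related in two ways: first cousins through their fathers (r = 1/8) and half second cousins through their mothers (r = 1/64).
r = 1/8 + 1/64 = 0.140625.

0.140625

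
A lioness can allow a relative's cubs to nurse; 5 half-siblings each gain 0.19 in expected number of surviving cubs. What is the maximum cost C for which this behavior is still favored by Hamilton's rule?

r to a half-sibling = 1/4 (half-sibs share one parent — one path of length 2: r = (1/2)^2 = 1/4).
Hamilton's rule: n·r·B > C, so the trait is favored while C < n·r·B = 5·0.25·0.19 = 0.2375.

0.2375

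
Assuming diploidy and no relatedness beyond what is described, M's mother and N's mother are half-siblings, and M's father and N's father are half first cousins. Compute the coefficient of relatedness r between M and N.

Relatedness sums over independent paths through distinct common ancestors.
M and N are related in two ways: half first cousins through their mothers (r = 1/16) and half second cousins through their fathers (r = 1/64).
r = 1/16 + 1/64 = 0.078125.

0.078125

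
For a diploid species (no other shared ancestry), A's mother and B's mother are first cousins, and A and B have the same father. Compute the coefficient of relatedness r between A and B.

0.28125

With two independent routes of shared ancestry, r is the sum of the two contributions.
A and B are related in two ways: second cousins through their mothers (r = 1/32) and half-sibs through their shared father (r = 1/4).
r = 1/32 + 1/4 = 0.28125.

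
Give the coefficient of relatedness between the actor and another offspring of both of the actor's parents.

Each parent–offspring link contributes a factor of 1/2, and independent paths through distinct common ancestors add.
Full sibs share both parents — two paths of length 2: r = 2·(1/2)^2 = 1/2.

0.5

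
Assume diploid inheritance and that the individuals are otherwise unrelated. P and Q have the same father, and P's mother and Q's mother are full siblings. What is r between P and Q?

Independent pedigree routes through distinct common ancestors add.
P and Q are related in two ways: half-sibs through their shared father (r = 1/4) and first cousins through their mothers (r = 1/8).
r = 1/4 + 1/8 = 3/8 = 0.375.

0.375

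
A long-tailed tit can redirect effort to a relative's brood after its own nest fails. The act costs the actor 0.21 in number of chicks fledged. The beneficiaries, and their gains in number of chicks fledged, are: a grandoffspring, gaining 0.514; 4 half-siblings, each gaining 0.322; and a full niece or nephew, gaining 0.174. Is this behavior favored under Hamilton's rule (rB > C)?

Hamilton's rule: the trait is favored when the sum of r·B over every recipient exceeds the actor's cost C.
r to a grandoffspring = 1/4 (two parent–offspring links: r = (1/2)^2 = 1/4).
r to a half-sibling = 1/4 (half-sibs share one parent — one path of length 2: r = (1/2)^2 = 1/4).
r to a full niece or nephew = 0.25 (full aunt/uncle↔niece/nephew: two paths of length 3 through the shared grandparent pair: r = 2·(1/2)^3 = 1/4).
Summing one r·B term per recipient: 1·0.25·0.514 + 4·0.25·0.322 + 1·0.25·0.174 = 0.494.
0.494 > 0.21: the indirect benefit exceeds the cost.

Yes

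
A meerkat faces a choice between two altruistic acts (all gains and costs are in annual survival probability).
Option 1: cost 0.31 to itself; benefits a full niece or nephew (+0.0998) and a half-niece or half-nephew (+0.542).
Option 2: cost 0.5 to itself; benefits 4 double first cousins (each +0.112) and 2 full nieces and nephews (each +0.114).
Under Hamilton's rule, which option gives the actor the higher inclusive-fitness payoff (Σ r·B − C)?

Option 1

Option 1: r to a full niece or nephew = 0.25.
Option 1: r to a half-niece or half-nephew = 0.125.
Option 1: Σ r·B − C = (1·0.25·0.0998 + 1·0.125·0.542) − 0.31 = -0.2173.
Option 2: r to a double first cousin = 0.25.
Option 2: r to a full niece or nephew = 0.25.
Option 2: Σ r·B − C = (4·0.25·0.112 + 2·0.25·0.114) − 0.5 = -0.331.
Option 1 has the higher net inclusive-fitness payoff.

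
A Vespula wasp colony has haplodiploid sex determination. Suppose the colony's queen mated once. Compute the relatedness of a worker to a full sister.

0.75

Haplodiploid full sisters inherit their father's entire haploid genome identically (contributing 1/2) and on average half of their mother's contribution (1/2 · 1/2 = 1/4); r = 1/2 + 1/4 = 3/4.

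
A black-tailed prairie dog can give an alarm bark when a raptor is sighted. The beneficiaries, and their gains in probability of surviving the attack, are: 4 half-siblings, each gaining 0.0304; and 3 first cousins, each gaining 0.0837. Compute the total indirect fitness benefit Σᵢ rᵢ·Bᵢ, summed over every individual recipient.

r to a half-sibling = 1/4 (half-sibs share one parent — one path of length 2: r = (1/2)^2 = 1/4).
r to a first cousin = 1/8 (first cousins share one grandparent pair — two paths of length 4: r = 2·(1/2)^4 = 1/8).
Summing one r·B term per recipient: 4·0.25·0.0304 + 3·0.125·0.0837 = 0.0617875.

0.0617875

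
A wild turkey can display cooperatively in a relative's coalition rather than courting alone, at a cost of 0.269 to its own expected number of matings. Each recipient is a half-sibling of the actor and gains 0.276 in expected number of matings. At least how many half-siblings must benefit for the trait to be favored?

r to a half-sibling = 0.25 (half-sibs share one parent — one path of length 2: r = (1/2)^2 = 1/4).
Hamilton's rule: n·r·B > C  ⇒  n > C/(r·B) = 0.269/(0.25·0.276) = 3.899.
The smallest integer exceeding 3.899 is 4.

4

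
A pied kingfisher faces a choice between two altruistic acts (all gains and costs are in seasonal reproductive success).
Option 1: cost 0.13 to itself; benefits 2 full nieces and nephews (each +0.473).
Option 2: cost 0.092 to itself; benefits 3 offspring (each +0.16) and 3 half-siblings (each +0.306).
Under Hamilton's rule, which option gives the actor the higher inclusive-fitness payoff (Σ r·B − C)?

Option 1: r to a full niece or nephew = 0.25.
Option 1: Σ r·B − C = (2·0.25·0.473) − 0.13 = 0.1065.
Option 2: r to an offspring = 0.5.
Option 2: r to a half-sibling = 0.25.
Option 2: Σ r·B − C = (3·0.5·0.16 + 3·0.25·0.306) − 0.092 = 0.3775.
Option 2 has the higher net inclusive-fitness payoff.

Option 2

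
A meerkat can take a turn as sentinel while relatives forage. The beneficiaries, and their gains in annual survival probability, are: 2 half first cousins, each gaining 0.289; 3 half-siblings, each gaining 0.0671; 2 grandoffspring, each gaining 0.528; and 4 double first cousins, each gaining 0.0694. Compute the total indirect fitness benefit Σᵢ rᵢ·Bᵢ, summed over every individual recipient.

r to a half first cousin = 1/16 (half first cousins share one grandparent — one path of length 4: r = (1/2)^4 = 1/16).
r to a half-sibling = 1/4 (half-sibs share one parent — one path of length 2: r = (1/2)^2 = 1/4).
r to a grandoffspring = 0.25 (two parent–offspring links: r = (1/2)^2 = 1/4).
r to a double first cousin = 1/4 (double first cousins share both grandparent pairs — four paths of length 4: r = 4·(1/2)^4 = 1/4).
Summing one r·B term per recipient: 2·0.0625·0.289 + 3·0.25·0.0671 + 2·0.25·0.528 + 4·0.25·0.0694 = 0.41985.

0.41985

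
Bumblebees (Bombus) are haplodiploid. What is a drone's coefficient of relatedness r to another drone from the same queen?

Haploid brothers each carry a random half of the queen's diploid genome, so on average they share half: r = 1/2.

0.5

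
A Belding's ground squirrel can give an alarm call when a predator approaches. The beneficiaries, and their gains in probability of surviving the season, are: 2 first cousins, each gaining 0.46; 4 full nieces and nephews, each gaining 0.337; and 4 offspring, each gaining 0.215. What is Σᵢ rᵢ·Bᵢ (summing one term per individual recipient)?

0.882

r to a first cousin = 1/8 (first cousins share one grandparent pair — two paths of length 4: r = 2·(1/2)^4 = 1/8).
r to a full niece or nephew = 0.25 (full aunt/uncle↔niece/nephew: two paths of length 3 through the shared grandparent pair: r = 2·(1/2)^3 = 1/4).
r to an offspring = 1/2 (one parent–offspring link: r = (1/2)^1 = 1/2).
Summing one r·B term per recipient: 2·0.125·0.46 + 4·0.25·0.337 + 4·0.5·0.215 = 0.882.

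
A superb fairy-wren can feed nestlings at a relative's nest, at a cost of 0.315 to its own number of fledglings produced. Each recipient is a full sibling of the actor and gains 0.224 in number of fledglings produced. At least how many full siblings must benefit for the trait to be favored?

3

r to a full sibling = 1/2 (full sibs share both parents — two paths of length 2: r = 2·(1/2)^2 = 1/2).
Hamilton's rule: n·r·B > C  ⇒  n > C/(r·B) = 0.315/(0.5·0.224) = 2.812.
The smallest integer exceeding 2.812 is 3.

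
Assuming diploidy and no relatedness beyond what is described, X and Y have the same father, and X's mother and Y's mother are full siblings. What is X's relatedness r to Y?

0.375

Wright's path rule: contributions from independent ancestry routes add.
X and Y are related in two ways: half-sibs through their shared father (r = 1/4) and first cousins through their mothers (r = 1/8).
r = 1/4 + 1/8 = 0.375.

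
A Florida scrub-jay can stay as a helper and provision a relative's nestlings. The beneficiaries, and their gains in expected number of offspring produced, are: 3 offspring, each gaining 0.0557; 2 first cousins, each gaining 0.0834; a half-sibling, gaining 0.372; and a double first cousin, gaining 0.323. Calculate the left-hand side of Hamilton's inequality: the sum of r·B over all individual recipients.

0.27815

r to an offspring = 1/2 (one parent–offspring link: r = (1/2)^1 = 1/2).
r to a first cousin = 1/8 (first cousins share one grandparent pair — two paths of length 4: r = 2·(1/2)^4 = 1/8).
r to a half-sibling = 1/4 (half-sibs share one parent — one path of length 2: r = (1/2)^2 = 1/4).
r to a double first cousin = 1/4 (double first cousins share both grandparent pairs — four paths of length 4: r = 4·(1/2)^4 = 1/4).
Summing one r·B term per recipient: 3·0.5·0.0557 + 2·0.125·0.0834 + 1·0.25·0.372 + 1·0.25·0.323 = 0.27815.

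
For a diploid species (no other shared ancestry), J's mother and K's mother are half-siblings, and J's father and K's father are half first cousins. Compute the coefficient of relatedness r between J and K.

Relatedness sums over independent paths through distinct common ancestors.
J and K are related in two ways: half first cousins through their mothers (r = 1/16) and half second cousins through their fathers (r = 1/64).
r = 1/16 + 1/64 = 0.078125.

0.078125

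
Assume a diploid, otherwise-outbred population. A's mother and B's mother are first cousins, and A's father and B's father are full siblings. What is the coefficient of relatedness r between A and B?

0.15625

Wright's path rule: contributions from independent ancestry routes add.
A and B are related in two ways: second cousins through their mothers (r = 1/32) and first cousins through their fathers (r = 1/8).
r = 1/32 + 1/8 = 5/32 = 0.15625.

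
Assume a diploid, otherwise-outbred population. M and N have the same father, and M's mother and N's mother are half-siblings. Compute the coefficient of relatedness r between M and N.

Independent pedigree routes through distinct common ancestors add.
M and N are related in two ways: half-sibs through their shared father (r = 1/4) and half first cousins through their mothers (r = 1/16).
r = 1/4 + 1/16 = 5/16 = 0.3125.

0.3125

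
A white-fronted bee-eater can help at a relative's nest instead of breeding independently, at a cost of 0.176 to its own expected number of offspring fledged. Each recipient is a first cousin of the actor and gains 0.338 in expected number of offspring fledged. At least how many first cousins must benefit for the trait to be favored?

r to a first cousin = 1/8 (first cousins share one grandparent pair — two paths of length 4: r = 2·(1/2)^4 = 1/8).
Hamilton's rule: n·r·B > C  ⇒  n > C/(r·B) = 0.176/(0.125·0.338) = 4.166.
The smallest integer exceeding 4.166 is 5.

5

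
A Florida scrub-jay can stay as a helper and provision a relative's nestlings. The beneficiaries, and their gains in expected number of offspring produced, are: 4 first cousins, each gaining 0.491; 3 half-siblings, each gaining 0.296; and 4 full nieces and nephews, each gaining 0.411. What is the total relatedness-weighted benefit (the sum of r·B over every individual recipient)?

r to a first cousin = 1/8 (first cousins share one grandparent pair — two paths of length 4: r = 2·(1/2)^4 = 1/8).
r to a half-sibling = 1/4 (half-sibs share one parent — one path of length 2: r = (1/2)^2 = 1/4).
r to a full niece or nephew = 0.25 (full aunt/uncle↔niece/nephew: two paths of length 3 through the shared grandparent pair: r = 2·(1/2)^3 = 1/4).
Summing one r·B term per recipient: 4·0.125·0.491 + 3·0.25·0.296 + 4·0.25·0.411 = 0.8785.

0.8785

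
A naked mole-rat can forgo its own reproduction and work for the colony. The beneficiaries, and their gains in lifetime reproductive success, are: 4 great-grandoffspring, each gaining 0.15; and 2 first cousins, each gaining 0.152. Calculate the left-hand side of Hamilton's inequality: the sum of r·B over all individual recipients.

r to a great-grandoffspring = 0.125 (three parent–offspring links: r = (1/2)^3 = 1/8).
r to a first cousin = 0.125 (first cousins share one grandparent pair — two paths of length 4: r = 2·(1/2)^4 = 1/8).
Summing one r·B term per recipient: 4·0.125·0.15 + 2·0.125·0.152 = 0.113.

0.113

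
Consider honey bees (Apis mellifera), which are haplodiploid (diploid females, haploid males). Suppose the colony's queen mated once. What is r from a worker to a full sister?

Haplodiploid full sisters inherit their father's entire haploid genome identically (contributing 1/2) and on average half of their mother's contribution (1/2 · 1/2 = 1/4); r = 1/2 + 1/4 = 3/4.

0.75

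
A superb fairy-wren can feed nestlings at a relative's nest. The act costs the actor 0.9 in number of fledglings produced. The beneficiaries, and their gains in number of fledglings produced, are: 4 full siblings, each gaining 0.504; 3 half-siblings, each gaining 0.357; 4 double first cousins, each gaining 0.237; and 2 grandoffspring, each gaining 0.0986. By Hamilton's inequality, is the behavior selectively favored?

Yes

Hamilton's rule: the trait is favored when the sum of r·B over every recipient exceeds the actor's cost C.
r to a full sibling = 0.5 (full sibs share both parents — two paths of length 2: r = 2·(1/2)^2 = 1/2).
r to a half-sibling = 1/4 (half-sibs share one parent — one path of length 2: r = (1/2)^2 = 1/4).
r to a double first cousin = 0.25 (double first cousins share both grandparent pairs — four paths of length 4: r = 4·(1/2)^4 = 1/4).
r to a grandoffspring = 1/4 (two parent–offspring links: r = (1/2)^2 = 1/4).
Summing one r·B term per recipient: 4·0.5·0.504 + 3·0.25·0.357 + 4·0.25·0.237 + 2·0.25·0.0986 = 1.56205.
1.56205 > 0.9: the indirect benefit exceeds the cost.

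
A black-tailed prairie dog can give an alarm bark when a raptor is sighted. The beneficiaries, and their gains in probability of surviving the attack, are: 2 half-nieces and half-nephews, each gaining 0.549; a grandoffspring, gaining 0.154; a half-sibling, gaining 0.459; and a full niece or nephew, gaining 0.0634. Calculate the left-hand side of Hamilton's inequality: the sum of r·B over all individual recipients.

r to a half-niece or half-nephew = 0.125 (half-aunt/uncle↔niece/nephew: one path of length 3: r = (1/2)^3 = 1/8).
r to a grandoffspring = 1/4 (two parent–offspring links: r = (1/2)^2 = 1/4).
r to a half-sibling = 0.25 (half-sibs share one parent — one path of length 2: r = (1/2)^2 = 1/4).
r to a full niece or nephew = 1/4 (full aunt/uncle↔niece/nephew: two paths of length 3 through the shared grandparent pair: r = 2·(1/2)^3 = 1/4).
Summing one r·B term per recipient: 2·0.125·0.549 + 1·0.25·0.154 + 1·0.25·0.459 + 1·0.25·0.0634 = 0.30635.

0.30635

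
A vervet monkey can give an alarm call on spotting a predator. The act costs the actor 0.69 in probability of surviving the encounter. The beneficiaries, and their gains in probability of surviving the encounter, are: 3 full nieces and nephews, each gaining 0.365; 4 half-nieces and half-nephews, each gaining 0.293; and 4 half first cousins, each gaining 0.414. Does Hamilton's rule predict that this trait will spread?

Hamilton's rule: the trait is favored when the sum of r·B over every recipient exceeds the actor's cost C.
r to a full niece or nephew = 0.25 (full aunt/uncle↔niece/nephew: two paths of length 3 through the shared grandparent pair: r = 2·(1/2)^3 = 1/4).
r to a half-niece or half-nephew = 0.125 (half-aunt/uncle↔niece/nephew: one path of length 3: r = (1/2)^3 = 1/8).
r to a half first cousin = 1/16 (half first cousins share one grandparent — one path of length 4: r = (1/2)^4 = 1/16).
Summing one r·B term per recipient: 3·0.25·0.365 + 4·0.125·0.293 + 4·0.0625·0.414 = 0.52375.
0.52375 < 0.69: the indirect benefit is less than the cost.

No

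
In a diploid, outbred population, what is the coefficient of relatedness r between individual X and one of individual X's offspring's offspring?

Each parent–offspring link contributes a factor of 1/2, and independent paths through distinct common ancestors add.
Two parent–offspring links: r = (1/2)^2 = 1/4.

0.25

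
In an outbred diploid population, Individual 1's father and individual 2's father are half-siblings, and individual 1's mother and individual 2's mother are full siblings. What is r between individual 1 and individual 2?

0.1875

With two independent routes of shared ancestry, r is the sum of the two contributions.
Individual 1 and individual 2 are related in two ways: half first cousins through their fathers (r = 1/16) and first cousins through their mothers (r = 1/8).
r = 1/16 + 1/8 = 0.1875.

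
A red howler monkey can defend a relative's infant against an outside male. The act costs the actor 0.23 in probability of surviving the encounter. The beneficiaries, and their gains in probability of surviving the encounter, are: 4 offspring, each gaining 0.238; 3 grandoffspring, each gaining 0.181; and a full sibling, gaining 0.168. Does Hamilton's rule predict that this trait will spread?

Yes

Hamilton's rule: the trait is favored when the sum of r·B over every recipient exceeds the actor's cost C.
r to an offspring = 1/2 (one parent–offspring link: r = (1/2)^1 = 1/2).
r to a grandoffspring = 0.25 (two parent–offspring links: r = (1/2)^2 = 1/4).
r to a full sibling = 1/2 (full sibs share both parents — two paths of length 2: r = 2·(1/2)^2 = 1/2).
Summing one r·B term per recipient: 4·0.5·0.238 + 3·0.25·0.181 + 1·0.5·0.168 = 0.69575.
0.69575 > 0.23: the indirect benefit exceeds the cost.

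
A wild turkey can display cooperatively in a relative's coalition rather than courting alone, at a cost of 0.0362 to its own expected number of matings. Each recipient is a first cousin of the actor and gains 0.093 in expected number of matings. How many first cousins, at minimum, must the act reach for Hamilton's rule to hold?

4

r to a first cousin = 0.125 (first cousins share one grandparent pair — two paths of length 4: r = 2·(1/2)^4 = 1/8).
Hamilton's rule: n·r·B > C  ⇒  n > C/(r·B) = 0.0362/(0.125·0.093) = 3.114.
The smallest integer exceeding 3.114 is 4.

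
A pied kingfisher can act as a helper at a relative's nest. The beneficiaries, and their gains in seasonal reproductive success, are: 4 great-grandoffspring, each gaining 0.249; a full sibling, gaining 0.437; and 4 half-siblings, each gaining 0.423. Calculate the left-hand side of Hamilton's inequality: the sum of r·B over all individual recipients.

0.766

r to a great-grandoffspring = 1/8 (three parent–offspring links: r = (1/2)^3 = 1/8).
r to a full sibling = 1/2 (full sibs share both parents — two paths of length 2: r = 2·(1/2)^2 = 1/2).
r to a half-sibling = 0.25 (half-sibs share one parent — one path of length 2: r = (1/2)^2 = 1/4).
Summing one r·B term per recipient: 4·0.125·0.249 + 1·0.5·0.437 + 4·0.25·0.423 = 0.766.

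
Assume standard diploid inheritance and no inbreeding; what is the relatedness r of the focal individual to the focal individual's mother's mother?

Each parent–offspring link contributes a factor of 1/2, and independent paths through distinct common ancestors add.
Two parent–offspring links: r = (1/2)^2 = 1/4.

0.25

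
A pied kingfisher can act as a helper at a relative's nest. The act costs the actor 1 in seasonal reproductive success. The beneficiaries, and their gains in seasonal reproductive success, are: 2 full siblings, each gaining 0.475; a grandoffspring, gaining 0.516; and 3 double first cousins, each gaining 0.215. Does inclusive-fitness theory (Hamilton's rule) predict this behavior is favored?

Hamilton's rule: the trait is favored when the sum of r·B over every recipient exceeds the actor's cost C.
r to a full sibling = 1/2 (full sibs share both parents — two paths of length 2: r = 2·(1/2)^2 = 1/2).
r to a grandoffspring = 0.25 (two parent–offspring links: r = (1/2)^2 = 1/4).
r to a double first cousin = 0.25 (double first cousins share both grandparent pairs — four paths of length 4: r = 4·(1/2)^4 = 1/4).
Summing one r·B term per recipient: 2·0.5·0.475 + 1·0.25·0.516 + 3·0.25·0.215 = 0.76525.
0.76525 < 1: the indirect benefit is less than the cost.

No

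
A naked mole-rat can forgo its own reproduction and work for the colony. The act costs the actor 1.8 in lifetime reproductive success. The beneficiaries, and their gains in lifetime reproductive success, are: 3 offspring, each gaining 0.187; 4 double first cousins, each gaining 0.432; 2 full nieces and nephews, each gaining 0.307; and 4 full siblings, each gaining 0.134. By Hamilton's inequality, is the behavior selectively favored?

No

Hamilton's rule: the trait is favored when the sum of r·B over every recipient exceeds the actor's cost C.
r to an offspring = 0.5 (one parent–offspring link: r = (1/2)^1 = 1/2).
r to a double first cousin = 1/4 (double first cousins share both grandparent pairs — four paths of length 4: r = 4·(1/2)^4 = 1/4).
r to a full niece or nephew = 0.25 (full aunt/uncle↔niece/nephew: two paths of length 3 through the shared grandparent pair: r = 2·(1/2)^3 = 1/4).
r to a full sibling = 1/2 (full sibs share both parents — two paths of length 2: r = 2·(1/2)^2 = 1/2).
Summing one r·B term per recipient: 3·0.5·0.187 + 4·0.25·0.432 + 2·0.25·0.307 + 4·0.5·0.134 = 1.134.
1.134 < 1.8: the indirect benefit is less than the cost.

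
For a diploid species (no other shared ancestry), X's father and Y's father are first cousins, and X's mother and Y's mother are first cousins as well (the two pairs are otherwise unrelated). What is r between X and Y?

Independent pedigree routes through distinct common ancestors add.
X and Y are related in two ways: second cousins through their fathers (r = 1/32) and second cousins through their mothers (r = 1/32).
r = 1/32 + 1/32 = 1/16 = 0.0625.

0.0625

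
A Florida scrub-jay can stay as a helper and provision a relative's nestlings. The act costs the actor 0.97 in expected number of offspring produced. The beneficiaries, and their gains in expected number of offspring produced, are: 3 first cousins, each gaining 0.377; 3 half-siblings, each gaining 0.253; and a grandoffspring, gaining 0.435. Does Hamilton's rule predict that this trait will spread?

No

Hamilton's rule: the trait is favored when the sum of r·B over every recipient exceeds the actor's cost C.
r to a first cousin = 1/8 (first cousins share one grandparent pair — two paths of length 4: r = 2·(1/2)^4 = 1/8).
r to a half-sibling = 1/4 (half-sibs share one parent — one path of length 2: r = (1/2)^2 = 1/4).
r to a grandoffspring = 0.25 (two parent–offspring links: r = (1/2)^2 = 1/4).
Summing one r·B term per recipient: 3·0.125·0.377 + 3·0.25·0.253 + 1·0.25·0.435 = 0.439875.
0.439875 < 0.97: the indirect benefit is less than the cost.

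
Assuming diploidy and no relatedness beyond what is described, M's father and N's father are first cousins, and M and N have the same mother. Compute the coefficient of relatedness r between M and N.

With two independent routes of shared ancestry, r is the sum of the two contributions.
M and N are related in two ways: second cousins through their fathers (r = 1/32) and half-sibs through their shared mother (r = 1/4).
r = 1/32 + 1/4 = 0.28125.

0.28125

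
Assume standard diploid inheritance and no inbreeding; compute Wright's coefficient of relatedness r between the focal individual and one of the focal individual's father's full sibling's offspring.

0.125

Each parent–offspring link contributes a factor of 1/2, and independent paths through distinct common ancestors add.
First cousins share one grandparent pair — two paths of length 4: r = 2·(1/2)^4 = 1/8.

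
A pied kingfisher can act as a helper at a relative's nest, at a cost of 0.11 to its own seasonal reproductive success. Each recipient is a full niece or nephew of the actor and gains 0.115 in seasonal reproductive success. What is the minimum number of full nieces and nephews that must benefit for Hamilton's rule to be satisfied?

r to a full niece or nephew = 0.25 (full aunt/uncle↔niece/nephew: two paths of length 3 through the shared grandparent pair: r = 2·(1/2)^3 = 1/4).
Hamilton's rule: n·r·B > C  ⇒  n > C/(r·B) = 0.11/(0.25·0.115) = 3.826.
The smallest integer exceeding 3.826 is 4.

4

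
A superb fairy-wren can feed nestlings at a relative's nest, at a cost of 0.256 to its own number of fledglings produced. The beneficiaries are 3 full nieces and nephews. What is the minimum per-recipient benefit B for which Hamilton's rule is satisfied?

r to a full niece or nephew = 0.25 (full aunt/uncle↔niece/nephew: two paths of length 3 through the shared grandparent pair: r = 2·(1/2)^3 = 1/4).
Hamilton's rule with n recipients of equal r: n·r·B > C, so B > C/(n·r) = 0.256/(3·0.25) = 0.3413.

0.3413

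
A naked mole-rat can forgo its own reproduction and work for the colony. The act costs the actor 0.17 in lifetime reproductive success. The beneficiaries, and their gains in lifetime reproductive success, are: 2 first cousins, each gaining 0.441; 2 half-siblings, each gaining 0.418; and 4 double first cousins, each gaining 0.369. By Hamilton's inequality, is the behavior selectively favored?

Yes

Hamilton's rule: the trait is favored when the sum of r·B over every recipient exceeds the actor's cost C.
r to a first cousin = 1/8 (first cousins share one grandparent pair — two paths of length 4: r = 2·(1/2)^4 = 1/8).
r to a half-sibling = 0.25 (half-sibs share one parent — one path of length 2: r = (1/2)^2 = 1/4).
r to a double first cousin = 0.25 (double first cousins share both grandparent pairs — four paths of length 4: r = 4·(1/2)^4 = 1/4).
Summing one r·B term per recipient: 2·0.125·0.441 + 2·0.25·0.418 + 4·0.25·0.369 = 0.68825.
0.68825 > 0.17: the indirect benefit exceeds the cost.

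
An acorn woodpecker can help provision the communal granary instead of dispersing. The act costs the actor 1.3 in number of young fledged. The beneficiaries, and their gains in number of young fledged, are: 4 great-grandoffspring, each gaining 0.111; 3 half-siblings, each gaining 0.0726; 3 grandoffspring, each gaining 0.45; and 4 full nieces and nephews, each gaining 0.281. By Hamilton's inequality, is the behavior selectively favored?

Hamilton's rule: the trait is favored when the sum of r·B over every recipient exceeds the actor's cost C.
r to a great-grandoffspring = 0.125 (three parent–offspring links: r = (1/2)^3 = 1/8).
r to a half-sibling = 0.25 (half-sibs share one parent — one path of length 2: r = (1/2)^2 = 1/4).
r to a grandoffspring = 1/4 (two parent–offspring links: r = (1/2)^2 = 1/4).
r to a full niece or nephew = 1/4 (full aunt/uncle↔niece/nephew: two paths of length 3 through the shared grandparent pair: r = 2·(1/2)^3 = 1/4).
Summing one r·B term per recipient: 4·0.125·0.111 + 3·0.25·0.0726 + 3·0.25·0.45 + 4·0.25·0.281 = 0.72845.
0.72845 < 1.3: the indirect benefit is less than the cost.

No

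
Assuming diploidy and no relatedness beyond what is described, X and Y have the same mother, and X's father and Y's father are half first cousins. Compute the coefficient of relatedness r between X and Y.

Wright's path rule: contributions from independent ancestry routes add.
X and Y are related in two ways: half-sibs through their shared mother (r = 1/4) and half second cousins through their fathers (r = 1/64).
r = 1/4 + 1/64 = 0.265625.

0.265625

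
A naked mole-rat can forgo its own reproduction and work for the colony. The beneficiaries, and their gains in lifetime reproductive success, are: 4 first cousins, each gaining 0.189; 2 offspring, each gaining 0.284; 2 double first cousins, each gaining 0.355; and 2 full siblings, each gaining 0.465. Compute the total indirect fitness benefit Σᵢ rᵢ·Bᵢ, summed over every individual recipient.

1.021

r to a first cousin = 1/8 (first cousins share one grandparent pair — two paths of length 4: r = 2·(1/2)^4 = 1/8).
r to an offspring = 1/2 (one parent–offspring link: r = (1/2)^1 = 1/2).
r to a double first cousin = 0.25 (double first cousins share both grandparent pairs — four paths of length 4: r = 4·(1/2)^4 = 1/4).
r to a full sibling = 0.5 (full sibs share both parents — two paths of length 2: r = 2·(1/2)^2 = 1/2).
Summing one r·B term per recipient: 4·0.125·0.189 + 2·0.5·0.284 + 2·0.25·0.355 + 2·0.5·0.465 = 1.021.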